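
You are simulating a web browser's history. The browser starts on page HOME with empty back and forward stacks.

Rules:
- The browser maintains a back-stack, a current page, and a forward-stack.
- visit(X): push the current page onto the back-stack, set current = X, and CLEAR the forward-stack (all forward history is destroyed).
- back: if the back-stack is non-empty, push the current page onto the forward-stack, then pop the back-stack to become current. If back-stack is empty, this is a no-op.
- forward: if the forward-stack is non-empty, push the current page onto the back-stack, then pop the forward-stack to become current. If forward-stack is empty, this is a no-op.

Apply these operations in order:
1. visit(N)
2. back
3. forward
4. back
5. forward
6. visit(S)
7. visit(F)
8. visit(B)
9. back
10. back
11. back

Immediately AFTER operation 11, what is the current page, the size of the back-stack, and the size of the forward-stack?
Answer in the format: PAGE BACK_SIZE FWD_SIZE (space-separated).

After 1 (visit(N)): cur=N back=1 fwd=0
After 2 (back): cur=HOME back=0 fwd=1
After 3 (forward): cur=N back=1 fwd=0
After 4 (back): cur=HOME back=0 fwd=1
After 5 (forward): cur=N back=1 fwd=0
After 6 (visit(S)): cur=S back=2 fwd=0
After 7 (visit(F)): cur=F back=3 fwd=0
After 8 (visit(B)): cur=B back=4 fwd=0
After 9 (back): cur=F back=3 fwd=1
After 10 (back): cur=S back=2 fwd=2
After 11 (back): cur=N back=1 fwd=3

N 1 3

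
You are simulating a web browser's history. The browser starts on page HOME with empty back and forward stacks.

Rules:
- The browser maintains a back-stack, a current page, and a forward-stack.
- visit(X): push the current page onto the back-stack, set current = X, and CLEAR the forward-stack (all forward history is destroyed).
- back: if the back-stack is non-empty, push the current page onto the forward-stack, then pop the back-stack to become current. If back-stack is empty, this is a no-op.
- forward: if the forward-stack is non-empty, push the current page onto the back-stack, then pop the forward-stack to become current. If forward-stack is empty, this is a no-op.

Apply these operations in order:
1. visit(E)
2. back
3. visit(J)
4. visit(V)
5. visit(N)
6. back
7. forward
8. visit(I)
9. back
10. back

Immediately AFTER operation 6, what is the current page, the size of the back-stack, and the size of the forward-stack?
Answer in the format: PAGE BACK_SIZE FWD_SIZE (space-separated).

After 1 (visit(E)): cur=E back=1 fwd=0
After 2 (back): cur=HOME back=0 fwd=1
After 3 (visit(J)): cur=J back=1 fwd=0
After 4 (visit(V)): cur=V back=2 fwd=0
After 5 (visit(N)): cur=N back=3 fwd=0
After 6 (back): cur=V back=2 fwd=1

V 2 1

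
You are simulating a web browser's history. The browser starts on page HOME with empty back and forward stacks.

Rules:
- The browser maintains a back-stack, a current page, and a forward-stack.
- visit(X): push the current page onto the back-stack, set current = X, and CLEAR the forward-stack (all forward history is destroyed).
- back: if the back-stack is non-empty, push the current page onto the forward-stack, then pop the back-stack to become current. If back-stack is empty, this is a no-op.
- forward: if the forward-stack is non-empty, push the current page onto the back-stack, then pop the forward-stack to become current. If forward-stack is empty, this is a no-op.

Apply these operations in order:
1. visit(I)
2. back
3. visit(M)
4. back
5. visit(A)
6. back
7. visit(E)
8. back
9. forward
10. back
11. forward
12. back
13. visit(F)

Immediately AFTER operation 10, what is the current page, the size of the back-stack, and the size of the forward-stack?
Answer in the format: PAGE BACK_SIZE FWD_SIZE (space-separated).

After 1 (visit(I)): cur=I back=1 fwd=0
After 2 (back): cur=HOME back=0 fwd=1
After 3 (visit(M)): cur=M back=1 fwd=0
After 4 (back): cur=HOME back=0 fwd=1
After 5 (visit(A)): cur=A back=1 fwd=0
After 6 (back): cur=HOME back=0 fwd=1
After 7 (visit(E)): cur=E back=1 fwd=0
After 8 (back): cur=HOME back=0 fwd=1
After 9 (forward): cur=E back=1 fwd=0
After 10 (back): cur=HOME back=0 fwd=1

HOME 0 1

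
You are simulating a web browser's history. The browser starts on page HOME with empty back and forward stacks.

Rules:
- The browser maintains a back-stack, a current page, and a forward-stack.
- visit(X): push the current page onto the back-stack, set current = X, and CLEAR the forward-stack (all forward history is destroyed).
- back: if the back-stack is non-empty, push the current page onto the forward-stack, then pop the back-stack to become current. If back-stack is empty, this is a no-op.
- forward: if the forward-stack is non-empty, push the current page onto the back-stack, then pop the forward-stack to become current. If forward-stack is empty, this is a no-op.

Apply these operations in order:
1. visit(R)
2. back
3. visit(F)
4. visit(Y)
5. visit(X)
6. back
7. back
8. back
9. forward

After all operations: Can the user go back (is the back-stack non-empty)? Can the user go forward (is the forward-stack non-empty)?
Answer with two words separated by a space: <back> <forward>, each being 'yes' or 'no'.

Answer: yes yes

Derivation:
After 1 (visit(R)): cur=R back=1 fwd=0
After 2 (back): cur=HOME back=0 fwd=1
After 3 (visit(F)): cur=F back=1 fwd=0
After 4 (visit(Y)): cur=Y back=2 fwd=0
After 5 (visit(X)): cur=X back=3 fwd=0
After 6 (back): cur=Y back=2 fwd=1
After 7 (back): cur=F back=1 fwd=2
After 8 (back): cur=HOME back=0 fwd=3
After 9 (forward): cur=F back=1 fwd=2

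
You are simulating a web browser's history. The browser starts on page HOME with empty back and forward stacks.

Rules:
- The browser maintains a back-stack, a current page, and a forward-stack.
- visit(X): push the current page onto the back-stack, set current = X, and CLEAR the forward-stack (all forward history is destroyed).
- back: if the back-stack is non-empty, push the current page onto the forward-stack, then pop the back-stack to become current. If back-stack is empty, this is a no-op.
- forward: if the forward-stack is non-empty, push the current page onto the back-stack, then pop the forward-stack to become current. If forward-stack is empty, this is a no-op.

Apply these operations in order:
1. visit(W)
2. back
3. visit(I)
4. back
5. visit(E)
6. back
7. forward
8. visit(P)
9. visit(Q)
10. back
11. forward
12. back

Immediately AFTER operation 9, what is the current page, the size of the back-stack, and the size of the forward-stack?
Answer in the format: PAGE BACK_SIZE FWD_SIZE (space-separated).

After 1 (visit(W)): cur=W back=1 fwd=0
After 2 (back): cur=HOME back=0 fwd=1
After 3 (visit(I)): cur=I back=1 fwd=0
After 4 (back): cur=HOME back=0 fwd=1
After 5 (visit(E)): cur=E back=1 fwd=0
After 6 (back): cur=HOME back=0 fwd=1
After 7 (forward): cur=E back=1 fwd=0
After 8 (visit(P)): cur=P back=2 fwd=0
After 9 (visit(Q)): cur=Q back=3 fwd=0

Q 3 0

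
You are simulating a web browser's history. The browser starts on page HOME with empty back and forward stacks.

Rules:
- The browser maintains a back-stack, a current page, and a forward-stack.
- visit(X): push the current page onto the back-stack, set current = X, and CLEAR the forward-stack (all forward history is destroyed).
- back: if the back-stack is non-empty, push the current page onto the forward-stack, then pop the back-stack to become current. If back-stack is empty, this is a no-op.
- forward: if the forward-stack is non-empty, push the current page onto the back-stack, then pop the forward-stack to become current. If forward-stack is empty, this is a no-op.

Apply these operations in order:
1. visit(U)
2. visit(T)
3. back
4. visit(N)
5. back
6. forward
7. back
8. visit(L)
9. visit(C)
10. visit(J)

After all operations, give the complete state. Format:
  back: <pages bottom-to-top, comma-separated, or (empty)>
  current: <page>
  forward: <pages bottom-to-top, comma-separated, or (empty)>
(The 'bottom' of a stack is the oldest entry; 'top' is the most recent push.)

Answer: back: HOME,U,L,C
current: J
forward: (empty)

Derivation:
After 1 (visit(U)): cur=U back=1 fwd=0
After 2 (visit(T)): cur=T back=2 fwd=0
After 3 (back): cur=U back=1 fwd=1
After 4 (visit(N)): cur=N back=2 fwd=0
After 5 (back): cur=U back=1 fwd=1
After 6 (forward): cur=N back=2 fwd=0
After 7 (back): cur=U back=1 fwd=1
After 8 (visit(L)): cur=L back=2 fwd=0
After 9 (visit(C)): cur=C back=3 fwd=0
After 10 (visit(J)): cur=J back=4 fwd=0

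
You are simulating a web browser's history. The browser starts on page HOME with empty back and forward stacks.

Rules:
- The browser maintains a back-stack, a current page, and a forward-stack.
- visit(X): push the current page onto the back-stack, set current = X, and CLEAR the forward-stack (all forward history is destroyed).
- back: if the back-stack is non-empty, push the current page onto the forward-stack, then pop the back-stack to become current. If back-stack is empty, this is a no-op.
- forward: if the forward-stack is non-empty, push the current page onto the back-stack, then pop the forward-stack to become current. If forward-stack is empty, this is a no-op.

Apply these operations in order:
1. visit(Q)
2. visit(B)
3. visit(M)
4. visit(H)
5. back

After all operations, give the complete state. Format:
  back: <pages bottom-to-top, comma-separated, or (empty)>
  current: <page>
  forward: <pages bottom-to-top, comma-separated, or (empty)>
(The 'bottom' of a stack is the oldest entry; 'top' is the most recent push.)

Answer: back: HOME,Q,B
current: M
forward: H

Derivation:
After 1 (visit(Q)): cur=Q back=1 fwd=0
After 2 (visit(B)): cur=B back=2 fwd=0
After 3 (visit(M)): cur=M back=3 fwd=0
After 4 (visit(H)): cur=H back=4 fwd=0
After 5 (back): cur=M back=3 fwd=1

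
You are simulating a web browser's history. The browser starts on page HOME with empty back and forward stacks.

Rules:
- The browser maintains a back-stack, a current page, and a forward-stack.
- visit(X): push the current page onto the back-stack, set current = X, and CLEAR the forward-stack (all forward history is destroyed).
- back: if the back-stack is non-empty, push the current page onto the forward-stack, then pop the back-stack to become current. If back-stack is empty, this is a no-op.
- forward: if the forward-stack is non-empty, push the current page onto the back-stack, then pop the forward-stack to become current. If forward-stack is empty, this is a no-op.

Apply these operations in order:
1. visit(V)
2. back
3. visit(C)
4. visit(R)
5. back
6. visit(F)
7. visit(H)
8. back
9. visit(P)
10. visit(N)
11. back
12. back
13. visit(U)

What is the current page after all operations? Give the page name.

After 1 (visit(V)): cur=V back=1 fwd=0
After 2 (back): cur=HOME back=0 fwd=1
After 3 (visit(C)): cur=C back=1 fwd=0
After 4 (visit(R)): cur=R back=2 fwd=0
After 5 (back): cur=C back=1 fwd=1
After 6 (visit(F)): cur=F back=2 fwd=0
After 7 (visit(H)): cur=H back=3 fwd=0
After 8 (back): cur=F back=2 fwd=1
After 9 (visit(P)): cur=P back=3 fwd=0
After 10 (visit(N)): cur=N back=4 fwd=0
After 11 (back): cur=P back=3 fwd=1
After 12 (back): cur=F back=2 fwd=2
After 13 (visit(U)): cur=U back=3 fwd=0

Answer: U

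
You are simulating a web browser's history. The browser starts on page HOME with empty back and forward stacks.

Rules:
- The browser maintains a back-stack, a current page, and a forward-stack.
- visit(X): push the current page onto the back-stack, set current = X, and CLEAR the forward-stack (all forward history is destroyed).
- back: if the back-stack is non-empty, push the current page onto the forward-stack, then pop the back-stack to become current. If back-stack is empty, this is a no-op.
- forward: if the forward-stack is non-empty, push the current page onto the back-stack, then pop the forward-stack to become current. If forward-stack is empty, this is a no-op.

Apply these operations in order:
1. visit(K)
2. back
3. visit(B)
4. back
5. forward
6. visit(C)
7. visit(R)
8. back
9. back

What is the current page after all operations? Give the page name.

Answer: B

Derivation:
After 1 (visit(K)): cur=K back=1 fwd=0
After 2 (back): cur=HOME back=0 fwd=1
After 3 (visit(B)): cur=B back=1 fwd=0
After 4 (back): cur=HOME back=0 fwd=1
After 5 (forward): cur=B back=1 fwd=0
After 6 (visit(C)): cur=C back=2 fwd=0
After 7 (visit(R)): cur=R back=3 fwd=0
After 8 (back): cur=C back=2 fwd=1
After 9 (back): cur=B back=1 fwd=2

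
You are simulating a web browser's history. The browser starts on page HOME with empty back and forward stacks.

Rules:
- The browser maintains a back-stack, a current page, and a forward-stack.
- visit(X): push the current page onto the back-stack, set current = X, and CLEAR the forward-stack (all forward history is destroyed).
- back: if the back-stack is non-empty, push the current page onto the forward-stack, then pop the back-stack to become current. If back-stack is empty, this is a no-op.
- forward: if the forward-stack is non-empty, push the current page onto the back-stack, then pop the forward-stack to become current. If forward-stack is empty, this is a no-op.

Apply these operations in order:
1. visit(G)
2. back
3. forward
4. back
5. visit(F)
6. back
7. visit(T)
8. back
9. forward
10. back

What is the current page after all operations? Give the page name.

Answer: HOME

Derivation:
After 1 (visit(G)): cur=G back=1 fwd=0
After 2 (back): cur=HOME back=0 fwd=1
After 3 (forward): cur=G back=1 fwd=0
After 4 (back): cur=HOME back=0 fwd=1
After 5 (visit(F)): cur=F back=1 fwd=0
After 6 (back): cur=HOME back=0 fwd=1
After 7 (visit(T)): cur=T back=1 fwd=0
After 8 (back): cur=HOME back=0 fwd=1
After 9 (forward): cur=T back=1 fwd=0
After 10 (back): cur=HOME back=0 fwd=1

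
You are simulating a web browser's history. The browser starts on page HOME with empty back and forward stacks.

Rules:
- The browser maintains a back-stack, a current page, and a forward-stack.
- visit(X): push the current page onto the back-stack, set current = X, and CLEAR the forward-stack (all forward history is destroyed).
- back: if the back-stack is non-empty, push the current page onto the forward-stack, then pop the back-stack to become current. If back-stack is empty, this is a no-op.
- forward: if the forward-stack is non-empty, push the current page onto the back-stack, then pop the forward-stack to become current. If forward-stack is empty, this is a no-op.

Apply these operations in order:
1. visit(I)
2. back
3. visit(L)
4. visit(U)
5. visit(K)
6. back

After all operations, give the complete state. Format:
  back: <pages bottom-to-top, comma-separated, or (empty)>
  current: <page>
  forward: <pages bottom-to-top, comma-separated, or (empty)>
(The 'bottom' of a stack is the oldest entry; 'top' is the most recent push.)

Answer: back: HOME,L
current: U
forward: K

Derivation:
After 1 (visit(I)): cur=I back=1 fwd=0
After 2 (back): cur=HOME back=0 fwd=1
After 3 (visit(L)): cur=L back=1 fwd=0
After 4 (visit(U)): cur=U back=2 fwd=0
After 5 (visit(K)): cur=K back=3 fwd=0
After 6 (back): cur=U back=2 fwd=1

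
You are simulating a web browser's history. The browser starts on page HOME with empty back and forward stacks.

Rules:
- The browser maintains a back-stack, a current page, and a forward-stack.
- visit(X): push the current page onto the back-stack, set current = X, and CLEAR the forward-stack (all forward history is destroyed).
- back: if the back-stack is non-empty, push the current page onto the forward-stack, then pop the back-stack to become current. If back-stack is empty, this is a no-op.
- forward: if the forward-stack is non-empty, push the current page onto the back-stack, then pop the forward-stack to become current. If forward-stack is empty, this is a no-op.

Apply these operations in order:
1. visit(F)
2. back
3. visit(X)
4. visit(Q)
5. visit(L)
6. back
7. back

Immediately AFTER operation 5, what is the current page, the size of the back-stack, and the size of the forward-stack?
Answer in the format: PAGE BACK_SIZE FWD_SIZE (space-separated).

After 1 (visit(F)): cur=F back=1 fwd=0
After 2 (back): cur=HOME back=0 fwd=1
After 3 (visit(X)): cur=X back=1 fwd=0
After 4 (visit(Q)): cur=Q back=2 fwd=0
After 5 (visit(L)): cur=L back=3 fwd=0

L 3 0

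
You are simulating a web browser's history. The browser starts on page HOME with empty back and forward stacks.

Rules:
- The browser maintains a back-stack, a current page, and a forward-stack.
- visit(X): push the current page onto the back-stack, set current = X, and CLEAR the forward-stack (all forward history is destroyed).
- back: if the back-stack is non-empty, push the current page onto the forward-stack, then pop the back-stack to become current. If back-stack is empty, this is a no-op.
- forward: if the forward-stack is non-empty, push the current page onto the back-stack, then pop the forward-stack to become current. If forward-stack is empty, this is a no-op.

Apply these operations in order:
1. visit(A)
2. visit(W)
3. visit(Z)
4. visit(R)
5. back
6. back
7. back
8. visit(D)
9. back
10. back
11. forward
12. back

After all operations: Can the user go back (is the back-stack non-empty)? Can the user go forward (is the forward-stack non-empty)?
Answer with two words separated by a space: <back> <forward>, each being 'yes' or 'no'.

Answer: no yes

Derivation:
After 1 (visit(A)): cur=A back=1 fwd=0
After 2 (visit(W)): cur=W back=2 fwd=0
After 3 (visit(Z)): cur=Z back=3 fwd=0
After 4 (visit(R)): cur=R back=4 fwd=0
After 5 (back): cur=Z back=3 fwd=1
After 6 (back): cur=W back=2 fwd=2
After 7 (back): cur=A back=1 fwd=3
After 8 (visit(D)): cur=D back=2 fwd=0
After 9 (back): cur=A back=1 fwd=1
After 10 (back): cur=HOME back=0 fwd=2
After 11 (forward): cur=A back=1 fwd=1
After 12 (back): cur=HOME back=0 fwd=2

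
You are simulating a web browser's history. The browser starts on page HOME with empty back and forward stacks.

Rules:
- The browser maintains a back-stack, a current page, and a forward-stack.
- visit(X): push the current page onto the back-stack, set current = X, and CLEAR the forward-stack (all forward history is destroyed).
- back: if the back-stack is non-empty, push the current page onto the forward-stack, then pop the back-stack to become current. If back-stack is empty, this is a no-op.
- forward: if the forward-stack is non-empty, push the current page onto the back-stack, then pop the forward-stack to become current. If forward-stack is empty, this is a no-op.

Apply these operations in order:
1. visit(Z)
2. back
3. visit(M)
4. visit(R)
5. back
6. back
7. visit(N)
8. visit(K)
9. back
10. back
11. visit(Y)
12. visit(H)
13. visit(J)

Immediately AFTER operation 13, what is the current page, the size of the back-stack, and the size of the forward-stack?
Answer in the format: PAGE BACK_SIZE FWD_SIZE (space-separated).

After 1 (visit(Z)): cur=Z back=1 fwd=0
After 2 (back): cur=HOME back=0 fwd=1
After 3 (visit(M)): cur=M back=1 fwd=0
After 4 (visit(R)): cur=R back=2 fwd=0
After 5 (back): cur=M back=1 fwd=1
After 6 (back): cur=HOME back=0 fwd=2
After 7 (visit(N)): cur=N back=1 fwd=0
After 8 (visit(K)): cur=K back=2 fwd=0
After 9 (back): cur=N back=1 fwd=1
After 10 (back): cur=HOME back=0 fwd=2
After 11 (visit(Y)): cur=Y back=1 fwd=0
After 12 (visit(H)): cur=H back=2 fwd=0
After 13 (visit(J)): cur=J back=3 fwd=0

J 3 0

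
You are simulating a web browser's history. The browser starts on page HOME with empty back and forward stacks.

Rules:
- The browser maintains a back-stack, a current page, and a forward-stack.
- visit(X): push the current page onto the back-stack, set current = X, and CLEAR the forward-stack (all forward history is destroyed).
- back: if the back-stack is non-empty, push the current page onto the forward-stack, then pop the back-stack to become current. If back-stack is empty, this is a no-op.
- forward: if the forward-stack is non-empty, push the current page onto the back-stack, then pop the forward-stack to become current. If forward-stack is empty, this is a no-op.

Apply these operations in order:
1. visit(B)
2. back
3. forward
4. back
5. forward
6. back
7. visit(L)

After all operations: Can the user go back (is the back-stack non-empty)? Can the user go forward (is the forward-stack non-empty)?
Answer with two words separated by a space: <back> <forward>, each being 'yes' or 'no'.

After 1 (visit(B)): cur=B back=1 fwd=0
After 2 (back): cur=HOME back=0 fwd=1
After 3 (forward): cur=B back=1 fwd=0
After 4 (back): cur=HOME back=0 fwd=1
After 5 (forward): cur=B back=1 fwd=0
After 6 (back): cur=HOME back=0 fwd=1
After 7 (visit(L)): cur=L back=1 fwd=0

Answer: yes no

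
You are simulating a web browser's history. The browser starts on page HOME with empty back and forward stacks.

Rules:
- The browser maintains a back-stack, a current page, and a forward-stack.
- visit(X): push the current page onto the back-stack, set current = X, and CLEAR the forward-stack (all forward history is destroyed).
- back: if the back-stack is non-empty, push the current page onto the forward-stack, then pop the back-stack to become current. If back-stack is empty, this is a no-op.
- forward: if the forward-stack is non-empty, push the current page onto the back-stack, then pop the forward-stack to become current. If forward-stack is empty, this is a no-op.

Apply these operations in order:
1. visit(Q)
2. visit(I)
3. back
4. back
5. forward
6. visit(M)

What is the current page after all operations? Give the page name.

Answer: M

Derivation:
After 1 (visit(Q)): cur=Q back=1 fwd=0
After 2 (visit(I)): cur=I back=2 fwd=0
After 3 (back): cur=Q back=1 fwd=1
After 4 (back): cur=HOME back=0 fwd=2
After 5 (forward): cur=Q back=1 fwd=1
After 6 (visit(M)): cur=M back=2 fwd=0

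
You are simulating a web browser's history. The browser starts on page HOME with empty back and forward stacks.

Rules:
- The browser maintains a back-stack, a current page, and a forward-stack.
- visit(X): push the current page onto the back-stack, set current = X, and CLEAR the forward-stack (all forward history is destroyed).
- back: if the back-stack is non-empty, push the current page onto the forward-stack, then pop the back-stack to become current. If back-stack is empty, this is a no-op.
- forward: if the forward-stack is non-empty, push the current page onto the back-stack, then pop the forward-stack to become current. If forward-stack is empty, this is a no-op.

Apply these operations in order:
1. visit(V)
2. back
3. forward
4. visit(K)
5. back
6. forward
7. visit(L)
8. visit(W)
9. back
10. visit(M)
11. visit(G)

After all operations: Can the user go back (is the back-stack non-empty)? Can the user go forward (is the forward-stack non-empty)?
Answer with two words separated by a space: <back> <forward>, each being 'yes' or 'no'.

Answer: yes no

Derivation:
After 1 (visit(V)): cur=V back=1 fwd=0
After 2 (back): cur=HOME back=0 fwd=1
After 3 (forward): cur=V back=1 fwd=0
After 4 (visit(K)): cur=K back=2 fwd=0
After 5 (back): cur=V back=1 fwd=1
After 6 (forward): cur=K back=2 fwd=0
After 7 (visit(L)): cur=L back=3 fwd=0
After 8 (visit(W)): cur=W back=4 fwd=0
After 9 (back): cur=L back=3 fwd=1
After 10 (visit(M)): cur=M back=4 fwd=0
After 11 (visit(G)): cur=G back=5 fwd=0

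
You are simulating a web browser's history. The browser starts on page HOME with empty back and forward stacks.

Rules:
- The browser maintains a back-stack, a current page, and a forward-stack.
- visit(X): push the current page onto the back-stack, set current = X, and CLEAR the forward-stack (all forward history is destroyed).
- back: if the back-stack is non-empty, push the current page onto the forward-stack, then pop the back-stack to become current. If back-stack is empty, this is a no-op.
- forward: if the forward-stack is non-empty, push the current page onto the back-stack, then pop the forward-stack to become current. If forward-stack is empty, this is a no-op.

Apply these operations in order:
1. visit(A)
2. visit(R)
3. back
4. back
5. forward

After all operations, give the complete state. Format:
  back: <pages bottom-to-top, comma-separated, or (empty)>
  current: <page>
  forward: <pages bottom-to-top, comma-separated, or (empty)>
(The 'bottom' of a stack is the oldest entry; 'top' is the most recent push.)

After 1 (visit(A)): cur=A back=1 fwd=0
After 2 (visit(R)): cur=R back=2 fwd=0
After 3 (back): cur=A back=1 fwd=1
After 4 (back): cur=HOME back=0 fwd=2
After 5 (forward): cur=A back=1 fwd=1

Answer: back: HOME
current: A
forward: R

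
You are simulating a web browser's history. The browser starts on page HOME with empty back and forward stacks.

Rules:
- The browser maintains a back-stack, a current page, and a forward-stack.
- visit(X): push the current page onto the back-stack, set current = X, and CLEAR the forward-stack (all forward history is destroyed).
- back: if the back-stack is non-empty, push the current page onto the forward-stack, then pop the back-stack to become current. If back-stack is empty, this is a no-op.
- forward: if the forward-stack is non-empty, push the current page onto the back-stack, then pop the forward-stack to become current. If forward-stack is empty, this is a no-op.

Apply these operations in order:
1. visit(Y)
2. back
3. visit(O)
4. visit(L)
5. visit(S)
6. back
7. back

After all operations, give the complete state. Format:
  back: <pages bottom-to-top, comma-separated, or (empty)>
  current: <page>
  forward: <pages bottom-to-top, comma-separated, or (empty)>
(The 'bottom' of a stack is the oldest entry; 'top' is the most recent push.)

After 1 (visit(Y)): cur=Y back=1 fwd=0
After 2 (back): cur=HOME back=0 fwd=1
After 3 (visit(O)): cur=O back=1 fwd=0
After 4 (visit(L)): cur=L back=2 fwd=0
After 5 (visit(S)): cur=S back=3 fwd=0
After 6 (back): cur=L back=2 fwd=1
After 7 (back): cur=O back=1 fwd=2

Answer: back: HOME
current: O
forward: S,L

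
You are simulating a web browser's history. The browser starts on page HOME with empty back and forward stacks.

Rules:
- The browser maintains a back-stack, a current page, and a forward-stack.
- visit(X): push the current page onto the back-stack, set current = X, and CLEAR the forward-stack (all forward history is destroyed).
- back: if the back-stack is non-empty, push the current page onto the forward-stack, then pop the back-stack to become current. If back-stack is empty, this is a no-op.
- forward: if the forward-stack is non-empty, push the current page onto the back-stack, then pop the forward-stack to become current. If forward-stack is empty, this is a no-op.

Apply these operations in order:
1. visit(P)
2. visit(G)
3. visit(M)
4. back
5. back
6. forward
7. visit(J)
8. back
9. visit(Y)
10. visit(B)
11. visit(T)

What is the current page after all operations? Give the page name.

Answer: T

Derivation:
After 1 (visit(P)): cur=P back=1 fwd=0
After 2 (visit(G)): cur=G back=2 fwd=0
After 3 (visit(M)): cur=M back=3 fwd=0
After 4 (back): cur=G back=2 fwd=1
After 5 (back): cur=P back=1 fwd=2
After 6 (forward): cur=G back=2 fwd=1
After 7 (visit(J)): cur=J back=3 fwd=0
After 8 (back): cur=G back=2 fwd=1
After 9 (visit(Y)): cur=Y back=3 fwd=0
After 10 (visit(B)): cur=B back=4 fwd=0
After 11 (visit(T)): cur=T back=5 fwd=0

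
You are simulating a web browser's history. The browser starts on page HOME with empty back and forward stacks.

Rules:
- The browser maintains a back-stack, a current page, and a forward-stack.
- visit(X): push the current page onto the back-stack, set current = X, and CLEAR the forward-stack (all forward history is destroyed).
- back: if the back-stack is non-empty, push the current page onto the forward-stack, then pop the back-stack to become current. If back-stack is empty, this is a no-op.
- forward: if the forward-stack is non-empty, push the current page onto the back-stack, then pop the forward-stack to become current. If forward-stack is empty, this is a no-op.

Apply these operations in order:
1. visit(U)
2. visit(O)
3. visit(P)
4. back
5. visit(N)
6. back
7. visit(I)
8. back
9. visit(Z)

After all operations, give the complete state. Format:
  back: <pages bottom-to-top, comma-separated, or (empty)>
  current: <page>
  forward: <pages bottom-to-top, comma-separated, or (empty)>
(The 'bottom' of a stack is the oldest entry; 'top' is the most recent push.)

After 1 (visit(U)): cur=U back=1 fwd=0
After 2 (visit(O)): cur=O back=2 fwd=0
After 3 (visit(P)): cur=P back=3 fwd=0
After 4 (back): cur=O back=2 fwd=1
After 5 (visit(N)): cur=N back=3 fwd=0
After 6 (back): cur=O back=2 fwd=1
After 7 (visit(I)): cur=I back=3 fwd=0
After 8 (back): cur=O back=2 fwd=1
After 9 (visit(Z)): cur=Z back=3 fwd=0

Answer: back: HOME,U,O
current: Z
forward: (empty)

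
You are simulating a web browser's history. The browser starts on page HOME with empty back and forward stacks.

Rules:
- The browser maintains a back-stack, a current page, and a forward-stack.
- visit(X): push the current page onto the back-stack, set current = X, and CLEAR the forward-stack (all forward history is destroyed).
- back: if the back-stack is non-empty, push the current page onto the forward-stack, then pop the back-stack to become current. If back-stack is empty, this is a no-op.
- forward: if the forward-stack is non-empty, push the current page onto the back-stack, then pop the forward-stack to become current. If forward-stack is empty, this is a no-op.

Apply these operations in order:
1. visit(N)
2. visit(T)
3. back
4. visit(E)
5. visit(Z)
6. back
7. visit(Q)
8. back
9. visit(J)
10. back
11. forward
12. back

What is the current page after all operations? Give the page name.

Answer: E

Derivation:
After 1 (visit(N)): cur=N back=1 fwd=0
After 2 (visit(T)): cur=T back=2 fwd=0
After 3 (back): cur=N back=1 fwd=1
After 4 (visit(E)): cur=E back=2 fwd=0
After 5 (visit(Z)): cur=Z back=3 fwd=0
After 6 (back): cur=E back=2 fwd=1
After 7 (visit(Q)): cur=Q back=3 fwd=0
After 8 (back): cur=E back=2 fwd=1
After 9 (visit(J)): cur=J back=3 fwd=0
After 10 (back): cur=E back=2 fwd=1
After 11 (forward): cur=J back=3 fwd=0
After 12 (back): cur=E back=2 fwd=1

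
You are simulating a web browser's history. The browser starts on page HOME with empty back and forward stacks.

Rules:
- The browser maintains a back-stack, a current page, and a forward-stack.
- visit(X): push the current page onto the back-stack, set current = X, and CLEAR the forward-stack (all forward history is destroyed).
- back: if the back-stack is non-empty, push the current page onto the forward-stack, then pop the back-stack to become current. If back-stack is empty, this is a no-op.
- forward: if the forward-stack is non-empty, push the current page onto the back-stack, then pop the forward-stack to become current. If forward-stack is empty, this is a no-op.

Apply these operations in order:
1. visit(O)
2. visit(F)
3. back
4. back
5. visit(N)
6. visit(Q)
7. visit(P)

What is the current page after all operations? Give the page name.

Answer: P

Derivation:
After 1 (visit(O)): cur=O back=1 fwd=0
After 2 (visit(F)): cur=F back=2 fwd=0
After 3 (back): cur=O back=1 fwd=1
After 4 (back): cur=HOME back=0 fwd=2
After 5 (visit(N)): cur=N back=1 fwd=0
After 6 (visit(Q)): cur=Q back=2 fwd=0
After 7 (visit(P)): cur=P back=3 fwd=0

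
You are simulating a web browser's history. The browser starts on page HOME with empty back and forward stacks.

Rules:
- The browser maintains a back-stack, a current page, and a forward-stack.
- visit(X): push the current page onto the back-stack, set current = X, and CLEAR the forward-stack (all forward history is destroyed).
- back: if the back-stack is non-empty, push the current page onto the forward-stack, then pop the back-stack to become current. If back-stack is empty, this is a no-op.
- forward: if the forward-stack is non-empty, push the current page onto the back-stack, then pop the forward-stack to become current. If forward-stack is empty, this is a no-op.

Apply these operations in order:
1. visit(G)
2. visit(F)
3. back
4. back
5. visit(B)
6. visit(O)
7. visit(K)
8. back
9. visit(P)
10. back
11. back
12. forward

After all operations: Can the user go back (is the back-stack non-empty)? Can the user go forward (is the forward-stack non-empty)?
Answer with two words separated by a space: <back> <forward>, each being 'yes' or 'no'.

After 1 (visit(G)): cur=G back=1 fwd=0
After 2 (visit(F)): cur=F back=2 fwd=0
After 3 (back): cur=G back=1 fwd=1
After 4 (back): cur=HOME back=0 fwd=2
After 5 (visit(B)): cur=B back=1 fwd=0
After 6 (visit(O)): cur=O back=2 fwd=0
After 7 (visit(K)): cur=K back=3 fwd=0
After 8 (back): cur=O back=2 fwd=1
After 9 (visit(P)): cur=P back=3 fwd=0
After 10 (back): cur=O back=2 fwd=1
After 11 (back): cur=B back=1 fwd=2
After 12 (forward): cur=O back=2 fwd=1

Answer: yes yes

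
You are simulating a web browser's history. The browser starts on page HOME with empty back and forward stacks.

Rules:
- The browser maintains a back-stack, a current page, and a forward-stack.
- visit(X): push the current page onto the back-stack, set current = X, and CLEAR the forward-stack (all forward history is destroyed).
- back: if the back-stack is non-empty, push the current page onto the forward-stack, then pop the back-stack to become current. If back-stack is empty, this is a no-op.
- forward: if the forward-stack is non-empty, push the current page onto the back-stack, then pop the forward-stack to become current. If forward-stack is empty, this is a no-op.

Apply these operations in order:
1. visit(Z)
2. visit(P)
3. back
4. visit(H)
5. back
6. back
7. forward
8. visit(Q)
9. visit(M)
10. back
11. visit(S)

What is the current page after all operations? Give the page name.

Answer: S

Derivation:
After 1 (visit(Z)): cur=Z back=1 fwd=0
After 2 (visit(P)): cur=P back=2 fwd=0
After 3 (back): cur=Z back=1 fwd=1
After 4 (visit(H)): cur=H back=2 fwd=0
After 5 (back): cur=Z back=1 fwd=1
After 6 (back): cur=HOME back=0 fwd=2
After 7 (forward): cur=Z back=1 fwd=1
After 8 (visit(Q)): cur=Q back=2 fwd=0
After 9 (visit(M)): cur=M back=3 fwd=0
After 10 (back): cur=Q back=2 fwd=1
After 11 (visit(S)): cur=S back=3 fwd=0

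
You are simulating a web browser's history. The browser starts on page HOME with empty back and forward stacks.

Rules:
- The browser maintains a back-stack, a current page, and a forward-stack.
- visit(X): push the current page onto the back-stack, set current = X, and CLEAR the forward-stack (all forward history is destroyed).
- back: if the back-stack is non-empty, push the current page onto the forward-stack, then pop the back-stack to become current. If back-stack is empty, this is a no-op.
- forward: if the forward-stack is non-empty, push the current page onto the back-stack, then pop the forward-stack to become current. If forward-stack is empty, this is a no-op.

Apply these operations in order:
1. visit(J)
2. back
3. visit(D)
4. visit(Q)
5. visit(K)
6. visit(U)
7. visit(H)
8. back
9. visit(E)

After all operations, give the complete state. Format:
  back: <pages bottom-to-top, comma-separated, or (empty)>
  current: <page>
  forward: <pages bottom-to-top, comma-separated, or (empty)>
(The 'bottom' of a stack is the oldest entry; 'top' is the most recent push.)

Answer: back: HOME,D,Q,K,U
current: E
forward: (empty)

Derivation:
After 1 (visit(J)): cur=J back=1 fwd=0
After 2 (back): cur=HOME back=0 fwd=1
After 3 (visit(D)): cur=D back=1 fwd=0
After 4 (visit(Q)): cur=Q back=2 fwd=0
After 5 (visit(K)): cur=K back=3 fwd=0
After 6 (visit(U)): cur=U back=4 fwd=0
After 7 (visit(H)): cur=H back=5 fwd=0
After 8 (back): cur=U back=4 fwd=1
After 9 (visit(E)): cur=E back=5 fwd=0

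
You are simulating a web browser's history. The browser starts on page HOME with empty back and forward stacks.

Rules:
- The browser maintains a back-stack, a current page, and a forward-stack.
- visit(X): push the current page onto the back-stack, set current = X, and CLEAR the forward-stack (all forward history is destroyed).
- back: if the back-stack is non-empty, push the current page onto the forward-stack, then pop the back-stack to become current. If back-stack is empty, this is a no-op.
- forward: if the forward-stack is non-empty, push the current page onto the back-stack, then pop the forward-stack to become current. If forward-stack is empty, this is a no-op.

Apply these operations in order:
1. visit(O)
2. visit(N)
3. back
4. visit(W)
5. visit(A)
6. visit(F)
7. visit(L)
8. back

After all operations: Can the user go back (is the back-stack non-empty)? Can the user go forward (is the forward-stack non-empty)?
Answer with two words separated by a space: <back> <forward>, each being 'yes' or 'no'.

Answer: yes yes

Derivation:
After 1 (visit(O)): cur=O back=1 fwd=0
After 2 (visit(N)): cur=N back=2 fwd=0
After 3 (back): cur=O back=1 fwd=1
After 4 (visit(W)): cur=W back=2 fwd=0
After 5 (visit(A)): cur=A back=3 fwd=0
After 6 (visit(F)): cur=F back=4 fwd=0
After 7 (visit(L)): cur=L back=5 fwd=0
After 8 (back): cur=F back=4 fwd=1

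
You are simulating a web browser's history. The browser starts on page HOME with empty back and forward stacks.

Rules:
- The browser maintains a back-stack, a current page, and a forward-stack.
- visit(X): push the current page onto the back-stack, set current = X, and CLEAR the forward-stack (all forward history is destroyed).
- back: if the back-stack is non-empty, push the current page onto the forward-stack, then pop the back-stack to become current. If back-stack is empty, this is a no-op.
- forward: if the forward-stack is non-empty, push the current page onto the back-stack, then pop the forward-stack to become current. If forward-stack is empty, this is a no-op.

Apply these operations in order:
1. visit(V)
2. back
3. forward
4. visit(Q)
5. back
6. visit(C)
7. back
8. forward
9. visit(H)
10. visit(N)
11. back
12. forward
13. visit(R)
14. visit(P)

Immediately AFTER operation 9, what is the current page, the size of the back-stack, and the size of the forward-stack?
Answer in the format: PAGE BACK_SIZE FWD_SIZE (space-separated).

After 1 (visit(V)): cur=V back=1 fwd=0
After 2 (back): cur=HOME back=0 fwd=1
After 3 (forward): cur=V back=1 fwd=0
After 4 (visit(Q)): cur=Q back=2 fwd=0
After 5 (back): cur=V back=1 fwd=1
After 6 (visit(C)): cur=C back=2 fwd=0
After 7 (back): cur=V back=1 fwd=1
After 8 (forward): cur=C back=2 fwd=0
After 9 (visit(H)): cur=H back=3 fwd=0

H 3 0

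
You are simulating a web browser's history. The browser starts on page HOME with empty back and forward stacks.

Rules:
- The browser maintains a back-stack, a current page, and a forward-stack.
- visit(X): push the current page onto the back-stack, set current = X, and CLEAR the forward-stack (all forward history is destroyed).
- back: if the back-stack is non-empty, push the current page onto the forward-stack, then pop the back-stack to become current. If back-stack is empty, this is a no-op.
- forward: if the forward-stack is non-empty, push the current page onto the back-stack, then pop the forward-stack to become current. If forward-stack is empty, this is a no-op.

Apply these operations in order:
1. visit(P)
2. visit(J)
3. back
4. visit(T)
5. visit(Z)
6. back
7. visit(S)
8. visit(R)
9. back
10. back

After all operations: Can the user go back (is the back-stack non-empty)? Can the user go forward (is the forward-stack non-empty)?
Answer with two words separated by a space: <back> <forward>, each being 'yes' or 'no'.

After 1 (visit(P)): cur=P back=1 fwd=0
After 2 (visit(J)): cur=J back=2 fwd=0
After 3 (back): cur=P back=1 fwd=1
After 4 (visit(T)): cur=T back=2 fwd=0
After 5 (visit(Z)): cur=Z back=3 fwd=0
After 6 (back): cur=T back=2 fwd=1
After 7 (visit(S)): cur=S back=3 fwd=0
After 8 (visit(R)): cur=R back=4 fwd=0
After 9 (back): cur=S back=3 fwd=1
After 10 (back): cur=T back=2 fwd=2

Answer: yes yes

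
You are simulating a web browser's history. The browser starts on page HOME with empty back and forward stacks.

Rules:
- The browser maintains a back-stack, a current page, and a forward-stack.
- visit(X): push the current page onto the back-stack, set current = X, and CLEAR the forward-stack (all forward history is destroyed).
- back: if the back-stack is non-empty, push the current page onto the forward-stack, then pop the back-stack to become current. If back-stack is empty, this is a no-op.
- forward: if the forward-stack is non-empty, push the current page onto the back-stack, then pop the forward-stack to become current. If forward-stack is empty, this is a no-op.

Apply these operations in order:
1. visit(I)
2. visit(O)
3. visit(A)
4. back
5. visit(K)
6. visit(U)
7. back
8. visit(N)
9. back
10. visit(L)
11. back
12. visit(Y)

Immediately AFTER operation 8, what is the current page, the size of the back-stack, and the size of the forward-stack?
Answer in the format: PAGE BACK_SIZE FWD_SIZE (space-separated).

After 1 (visit(I)): cur=I back=1 fwd=0
After 2 (visit(O)): cur=O back=2 fwd=0
After 3 (visit(A)): cur=A back=3 fwd=0
After 4 (back): cur=O back=2 fwd=1
After 5 (visit(K)): cur=K back=3 fwd=0
After 6 (visit(U)): cur=U back=4 fwd=0
After 7 (back): cur=K back=3 fwd=1
After 8 (visit(N)): cur=N back=4 fwd=0

N 4 0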